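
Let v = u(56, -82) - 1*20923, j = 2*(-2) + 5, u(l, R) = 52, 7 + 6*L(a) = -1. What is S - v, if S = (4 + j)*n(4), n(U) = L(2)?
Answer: 62593/3 ≈ 20864.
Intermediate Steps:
L(a) = -4/3 (L(a) = -7/6 + (⅙)*(-1) = -7/6 - ⅙ = -4/3)
n(U) = -4/3
j = 1 (j = -4 + 5 = 1)
S = -20/3 (S = (4 + 1)*(-4/3) = 5*(-4/3) = -20/3 ≈ -6.6667)
v = -20871 (v = 52 - 1*20923 = 52 - 20923 = -20871)
S - v = -20/3 - 1*(-20871) = -20/3 + 20871 = 62593/3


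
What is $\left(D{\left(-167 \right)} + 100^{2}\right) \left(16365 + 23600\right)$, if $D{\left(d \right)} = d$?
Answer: $392975845$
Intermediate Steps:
$\left(D{\left(-167 \right)} + 100^{2}\right) \left(16365 + 23600\right) = \left(-167 + 100^{2}\right) \left(16365 + 23600\right) = \left(-167 + 10000\right) 39965 = 9833 \cdot 39965 = 392975845$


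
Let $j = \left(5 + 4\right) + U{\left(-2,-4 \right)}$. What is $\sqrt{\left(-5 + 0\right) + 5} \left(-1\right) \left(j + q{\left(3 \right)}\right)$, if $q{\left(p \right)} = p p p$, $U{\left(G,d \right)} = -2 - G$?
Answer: $0$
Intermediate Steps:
$j = 9$ ($j = \left(5 + 4\right) - 0 = 9 + \left(-2 + 2\right) = 9 + 0 = 9$)
$q{\left(p \right)} = p^{3}$ ($q{\left(p \right)} = p^{2} p = p^{3}$)
$\sqrt{\left(-5 + 0\right) + 5} \left(-1\right) \left(j + q{\left(3 \right)}\right) = \sqrt{\left(-5 + 0\right) + 5} \left(-1\right) \left(9 + 3^{3}\right) = \sqrt{-5 + 5} \left(-1\right) \left(9 + 27\right) = \sqrt{0} \left(-1\right) 36 = 0 \left(-1\right) 36 = 0 \cdot 36 = 0$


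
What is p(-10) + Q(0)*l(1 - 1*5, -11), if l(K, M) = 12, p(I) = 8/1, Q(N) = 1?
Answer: 20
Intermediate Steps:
p(I) = 8 (p(I) = 8*1 = 8)
p(-10) + Q(0)*l(1 - 1*5, -11) = 8 + 1*12 = 8 + 12 = 20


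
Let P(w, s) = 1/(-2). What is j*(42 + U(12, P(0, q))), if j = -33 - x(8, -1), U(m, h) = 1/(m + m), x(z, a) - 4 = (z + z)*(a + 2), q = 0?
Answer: -53477/24 ≈ -2228.2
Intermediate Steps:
x(z, a) = 4 + 2*z*(2 + a) (x(z, a) = 4 + (z + z)*(a + 2) = 4 + (2*z)*(2 + a) = 4 + 2*z*(2 + a))
P(w, s) = -1/2
U(m, h) = 1/(2*m)
j = -53 (j = -33 - (4 + 4*8 + 2*(-1)*8) = -33 - (4 + 32 - 16) = -33 - 1*20 = -33 - 20 = -53)
j*(42 + U(12, P(0, q))) = -53*(42 + (1/2)/12) = -53*(42 + (1/2)*(1/12)) = -53*(42 + 1/24) = -53*1009/24 = -53477/24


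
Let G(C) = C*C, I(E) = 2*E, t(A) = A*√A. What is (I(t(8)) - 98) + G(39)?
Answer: 1423 + 32*√2 ≈ 1468.3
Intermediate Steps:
t(A) = A^(3/2)
G(C) = C²
(I(t(8)) - 98) + G(39) = (2*8^(3/2) - 98) + 39² = (2*(16*√2) - 98) + 1521 = (32*√2 - 98) + 1521 = (-98 + 32*√2) + 1521 = 1423 + 32*√2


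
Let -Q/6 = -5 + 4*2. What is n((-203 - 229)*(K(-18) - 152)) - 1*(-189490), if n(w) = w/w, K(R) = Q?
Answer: 189491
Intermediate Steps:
Q = -18 (Q = -6*(-5 + 4*2) = -6*(-5 + 8) = -6*3 = -18)
K(R) = -18
n(w) = 1
n((-203 - 229)*(K(-18) - 152)) - 1*(-189490) = 1 - 1*(-189490) = 1 + 189490 = 189491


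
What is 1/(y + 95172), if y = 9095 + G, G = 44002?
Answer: 1/148269 ≈ 6.7445e-6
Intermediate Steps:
y = 53097 (y = 9095 + 44002 = 53097)
1/(y + 95172) = 1/(53097 + 95172) = 1/148269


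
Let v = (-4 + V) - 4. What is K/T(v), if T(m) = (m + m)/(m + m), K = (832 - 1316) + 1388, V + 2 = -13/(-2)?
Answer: 904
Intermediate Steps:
V = 9/2 (V = -2 - 13/(-2) = -2 - 13*(-½) = -2 + 13/2 = 9/2 ≈ 4.5000)
K = 904 (K = -484 + 1388 = 904)
v = -7/2 (v = (-4 + 9/2) - 4 = ½ - 4 = -7/2 ≈ -3.5000)
T(m) = 1 (T(m) = (2*m)/((2*m)) = (2*m)*(1/(2*m)) = 1)
K/T(v) = 904/1 = 904*1 = 904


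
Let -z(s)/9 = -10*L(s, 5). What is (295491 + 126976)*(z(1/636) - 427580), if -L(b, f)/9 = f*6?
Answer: -190904387960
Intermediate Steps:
L(b, f) = -54*f (L(b, f) = -9*f*6 = -54*f)
z(s) = -24300 (z(s) = -(-90)*(-54*5) = -(-90)*(-270) = -9*2700 = -24300)
(295491 + 126976)*(z(1/636) - 427580) = (295491 + 126976)*(-24300 - 427580) = 422467*(-451880) = -190904387960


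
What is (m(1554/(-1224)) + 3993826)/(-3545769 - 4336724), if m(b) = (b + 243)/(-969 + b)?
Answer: -790517899997/1560221251955 ≈ -0.50667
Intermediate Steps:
m(b) = (243 + b)/(-969 + b)
(m(1554/(-1224)) + 3993826)/(-3545769 - 4336724) = ((243 + 1554/(-1224))/(-969 + 1554/(-1224)) + 3993826)/(-3545769 - 4336724) = ((243 + 1554*(-1/1224))/(-969 + 1554*(-1/1224)) + 3993826)/(-7882493) = ((243 - 259/204)/(-969 - 259/204) + 3993826)*(-1/7882493) = ((49313/204)/(-197935/204) + 3993826)*(-1/7882493) = (-204/197935*49313/204 + 3993826)*(-1/7882493) = (-49313/197935 + 3993826)*(-1/7882493) = (790517899997/197935)*(-1/7882493) = -790517899997/1560221251955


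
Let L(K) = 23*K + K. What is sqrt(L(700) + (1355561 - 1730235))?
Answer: I*sqrt(357874) ≈ 598.23*I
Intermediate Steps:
L(K) = 24*K
sqrt(L(700) + (1355561 - 1730235)) = sqrt(24*700 + (1355561 - 1730235)) = sqrt(16800 - 374674) = sqrt(-357874) = I*sqrt(357874)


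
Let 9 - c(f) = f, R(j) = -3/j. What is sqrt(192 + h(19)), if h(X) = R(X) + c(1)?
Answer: sqrt(72143)/19 ≈ 14.137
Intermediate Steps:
c(f) = 9 - f
h(X) = 8 - 3/X (h(X) = -3/X + (9 - 1*1) = -3/X + (9 - 1) = -3/X + 8 = 8 - 3/X)
sqrt(192 + h(19)) = sqrt(192 + (8 - 3/19)) = sqrt(192 + 149/19) = sqrt(3797/19) = sqrt(72143)/19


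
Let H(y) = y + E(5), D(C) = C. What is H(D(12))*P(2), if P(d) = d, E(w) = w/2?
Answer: 29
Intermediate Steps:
E(w) = w/2 (E(w) = w*(½) = w/2)
H(y) = 5/2 + y (H(y) = y + (½)*5 = y + 5/2 = 5/2 + y)
H(D(12))*P(2) = (5/2 + 12)*2 = (29/2)*2 = 29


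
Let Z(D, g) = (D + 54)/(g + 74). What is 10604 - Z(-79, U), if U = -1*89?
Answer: 31807/3 ≈ 10602.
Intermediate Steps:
U = -89
Z(D, g) = (54 + D)/(74 + g)
10604 - Z(-79, U) = 10604 - (54 - 79)/(74 - 89) = 10604 - (-25)/(-15) = 10604 - (-1)*(-25)/15 = 10604 - 1*5/3 = 10604 - 5/3 = 31807/3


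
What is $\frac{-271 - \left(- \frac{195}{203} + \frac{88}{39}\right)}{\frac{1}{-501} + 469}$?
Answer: $- \frac{180006461}{310040276} \approx -0.58059$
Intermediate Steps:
$\frac{-271 - \left(- \frac{195}{203} + \frac{88}{39}\right)}{\frac{1}{-501} + 469} = \frac{-271 - \frac{10259}{7917}}{- \frac{1}{501} + 469} = \frac{-271 + \left(- \frac{88}{39} + \frac{195}{203}\right)}{\frac{234968}{501}} = \left(-271 - \frac{10259}{7917}\right) \frac{501}{234968} = \left(- \frac{2155766}{7917}\right) \frac{501}{234968} = - \frac{180006461}{310040276}$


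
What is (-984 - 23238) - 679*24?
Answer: -40518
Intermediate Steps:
(-984 - 23238) - 679*24 = -24222 - 16296 = -40518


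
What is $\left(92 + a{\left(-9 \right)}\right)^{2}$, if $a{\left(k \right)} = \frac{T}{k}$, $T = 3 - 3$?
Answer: $8464$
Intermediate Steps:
$T = 0$ ($T = 3 - 3 = 0$)
$a{\left(k \right)} = 0$ ($a{\left(k \right)} = \frac{0}{k} = 0$)
$\left(92 + a{\left(-9 \right)}\right)^{2} = \left(92 + 0\right)^{2} = 92^{2} = 8464$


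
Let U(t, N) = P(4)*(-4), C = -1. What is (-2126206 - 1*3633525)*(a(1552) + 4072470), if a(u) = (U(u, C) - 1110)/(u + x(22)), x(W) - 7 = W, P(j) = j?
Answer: -37084453941049064/1581 ≈ -2.3456e+13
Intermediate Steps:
x(W) = 7 + W
U(t, N) = -16 (U(t, N) = 4*(-4) = -16)
a(u) = -1126/(29 + u) (a(u) = (-16 - 1110)/(u + (7 + 22)) = -1126/(u + 29) = -1126/(29 + u))
(-2126206 - 1*3633525)*(a(1552) + 4072470) = (-2126206 - 1*3633525)*(-1126/(29 + 1552) + 4072470) = (-2126206 - 3633525)*(-1126/1581 + 4072470) = -5759731*(-1126*1/1581 + 4072470) = -5759731*(-1126/1581 + 4072470) = -5759731*6438573944/1581 = -37084453941049064/1581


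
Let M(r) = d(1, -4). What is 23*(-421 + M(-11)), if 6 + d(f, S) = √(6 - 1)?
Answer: -9821 + 23*√5 ≈ -9769.6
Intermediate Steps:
d(f, S) = -6 + √5 (d(f, S) = -6 + √(6 - 1) = -6 + √5)
M(r) = -6 + √5
23*(-421 + M(-11)) = 23*(-421 + (-6 + √5)) = 23*(-427 + √5) = -9821 + 23*√5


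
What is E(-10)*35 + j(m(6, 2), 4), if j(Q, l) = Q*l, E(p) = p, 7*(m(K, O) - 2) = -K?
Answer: -2418/7 ≈ -345.43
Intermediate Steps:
m(K, O) = 2 - K/7 (m(K, O) = 2 + (-K)/7 = 2 - K/7)
E(-10)*35 + j(m(6, 2), 4) = -10*35 + (2 - ⅐*6)*4 = -350 + (2 - 6/7)*4 = -350 + (8/7)*4 = -350 + 32/7 = -2418/7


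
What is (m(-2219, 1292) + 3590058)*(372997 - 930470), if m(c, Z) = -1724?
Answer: -2000399319982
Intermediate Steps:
(m(-2219, 1292) + 3590058)*(372997 - 930470) = (-1724 + 3590058)*(372997 - 930470) = 3588334*(-557473) = -2000399319982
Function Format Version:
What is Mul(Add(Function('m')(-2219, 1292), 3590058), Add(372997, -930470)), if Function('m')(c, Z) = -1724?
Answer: -2000399319982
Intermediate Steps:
Mul(Add(Function('m')(-2219, 1292), 3590058), Add(372997, -930470)) = Mul(Add(-1724, 3590058), Add(372997, -930470)) = Mul(3588334, -557473) = -2000399319982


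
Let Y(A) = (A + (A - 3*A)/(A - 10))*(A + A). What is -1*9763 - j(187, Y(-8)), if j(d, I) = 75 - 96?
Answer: -9742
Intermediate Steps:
Y(A) = 2*A*(A - 2*A/(-10 + A)) (Y(A) = (A + (-2*A)/(-10 + A))*(2*A) = (A - 2*A/(-10 + A))*(2*A) = 2*A*(A - 2*A/(-10 + A)))
j(d, I) = -21
-1*9763 - j(187, Y(-8)) = -1*9763 - 1*(-21) = -9763 + 21 = -9742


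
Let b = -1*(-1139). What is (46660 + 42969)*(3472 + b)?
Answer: 413279319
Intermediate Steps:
b = 1139
(46660 + 42969)*(3472 + b) = (46660 + 42969)*(3472 + 1139) = 89629*4611 = 413279319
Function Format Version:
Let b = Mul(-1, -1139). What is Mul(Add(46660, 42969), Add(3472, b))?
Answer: 413279319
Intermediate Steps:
b = 1139
Mul(Add(46660, 42969), Add(3472, b)) = Mul(Add(46660, 42969), Add(3472, 1139)) = Mul(89629, 4611) = 413279319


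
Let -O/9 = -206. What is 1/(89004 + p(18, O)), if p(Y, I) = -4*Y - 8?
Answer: 1/88924 ≈ 1.1246e-5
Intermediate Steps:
O = 1854 (O = -9*(-206) = 1854)
p(Y, I) = -8 - 4*Y
1/(89004 + p(18, O)) = 1/(89004 + (-8 - 4*18)) = 1/(89004 + (-8 - 72)) = 1/(89004 - 80) = 1/88924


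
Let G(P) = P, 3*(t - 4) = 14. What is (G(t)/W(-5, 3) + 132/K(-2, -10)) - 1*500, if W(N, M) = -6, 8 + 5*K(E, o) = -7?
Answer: -4909/9 ≈ -545.44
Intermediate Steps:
t = 26/3 (t = 4 + (1/3)*14 = 4 + 14/3 = 26/3 ≈ 8.6667)
K(E, o) = -3 (K(E, o) = -8/5 + (1/5)*(-7) = -8/5 - 7/5 = -3)
(G(t)/W(-5, 3) + 132/K(-2, -10)) - 1*500 = ((26/3)/(-6) + 132/(-3)) - 1*500 = ((26/3)*(-1/6) + 132*(-1/3)) - 500 = (-13/9 - 44) - 500 = -409/9 - 500 = -4909/9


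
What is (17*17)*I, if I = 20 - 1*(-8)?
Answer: 8092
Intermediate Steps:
I = 28 (I = 20 + 8 = 28)
(17*17)*I = (17*17)*28 = 289*28 = 8092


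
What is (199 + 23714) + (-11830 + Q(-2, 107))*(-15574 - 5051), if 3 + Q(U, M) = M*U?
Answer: 248493288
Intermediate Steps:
Q(U, M) = -3 + M*U
(199 + 23714) + (-11830 + Q(-2, 107))*(-15574 - 5051) = (199 + 23714) + (-11830 + (-3 + 107*(-2)))*(-15574 - 5051) = 23913 + (-11830 + (-3 - 214))*(-20625) = 23913 + (-11830 - 217)*(-20625) = 23913 - 12047*(-20625) = 23913 + 248469375 = 248493288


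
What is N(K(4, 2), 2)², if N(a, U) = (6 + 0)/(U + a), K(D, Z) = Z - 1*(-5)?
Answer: 4/9 ≈ 0.44444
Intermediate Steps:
K(D, Z) = 5 + Z (K(D, Z) = Z + 5 = 5 + Z)
N(a, U) = 6/(U + a)
N(K(4, 2), 2)² = (6/(2 + (5 + 2)))² = (6/(2 + 7))² = (6/9)² = (6*(⅑))² = (⅔)² = 4/9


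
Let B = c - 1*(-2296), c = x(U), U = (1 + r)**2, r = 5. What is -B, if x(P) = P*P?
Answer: -3592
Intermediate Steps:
U = 36 (U = (1 + 5)**2 = 6**2 = 36)
x(P) = P**2
c = 1296 (c = 36**2 = 1296)
B = 3592 (B = 1296 - 1*(-2296) = 1296 + 2296 = 3592)
-B = -1*3592 = -3592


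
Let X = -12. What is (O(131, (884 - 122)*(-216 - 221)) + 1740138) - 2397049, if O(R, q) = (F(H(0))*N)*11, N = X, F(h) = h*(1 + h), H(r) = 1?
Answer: -657175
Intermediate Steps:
N = -12
O(R, q) = -264 (O(R, q) = ((1*(1 + 1))*(-12))*11 = ((1*2)*(-12))*11 = (2*(-12))*11 = -24*11 = -264)
(O(131, (884 - 122)*(-216 - 221)) + 1740138) - 2397049 = (-264 + 1740138) - 2397049 = 1739874 - 2397049 = -657175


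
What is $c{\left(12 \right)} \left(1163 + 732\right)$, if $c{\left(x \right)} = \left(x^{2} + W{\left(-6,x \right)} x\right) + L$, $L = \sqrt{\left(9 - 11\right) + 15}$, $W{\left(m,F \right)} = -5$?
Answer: $159180 + 1895 \sqrt{13} \approx 1.6601 \cdot 10^{5}$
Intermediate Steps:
$L = \sqrt{13}$ ($L = \sqrt{\left(9 - 11\right) + 15} = \sqrt{-2 + 15} = \sqrt{13} \approx 3.6056$)
$c{\left(x \right)} = \sqrt{13} + x^{2} - 5 x$ ($c{\left(x \right)} = \left(x^{2} - 5 x\right) + \sqrt{13} = \sqrt{13} + x^{2} - 5 x$)
$c{\left(12 \right)} \left(1163 + 732\right) = \left(\sqrt{13} + 12^{2} - 60\right) \left(1163 + 732\right) = \left(\sqrt{13} + 144 - 60\right) 1895 = \left(84 + \sqrt{13}\right) 1895 = 159180 + 1895 \sqrt{13}$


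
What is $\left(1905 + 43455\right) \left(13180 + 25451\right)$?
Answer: $1752302160$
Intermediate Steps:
$\left(1905 + 43455\right) \left(13180 + 25451\right) = 45360 \cdot 38631 = 1752302160$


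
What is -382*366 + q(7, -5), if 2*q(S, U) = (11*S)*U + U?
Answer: -140007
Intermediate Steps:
q(S, U) = U/2 + 11*S*U/2 (q(S, U) = ((11*S)*U + U)/2 = (11*S*U + U)/2 = (U + 11*S*U)/2 = U/2 + 11*S*U/2)
-382*366 + q(7, -5) = -382*366 + (½)*(-5)*(1 + 11*7) = -139812 + (½)*(-5)*(1 + 77) = -139812 + (½)*(-5)*78 = -139812 - 195 = -140007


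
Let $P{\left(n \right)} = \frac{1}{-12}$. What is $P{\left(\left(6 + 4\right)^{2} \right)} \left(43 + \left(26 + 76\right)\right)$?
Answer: $- \frac{145}{12} \approx -12.083$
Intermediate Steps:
$P{\left(n \right)} = - \frac{1}{12}$
$P{\left(\left(6 + 4\right)^{2} \right)} \left(43 + \left(26 + 76\right)\right) = - \frac{43 + \left(26 + 76\right)}{12} = - \frac{43 + 102}{12} = \left(- \frac{1}{12}\right) 145 = - \frac{145}{12}$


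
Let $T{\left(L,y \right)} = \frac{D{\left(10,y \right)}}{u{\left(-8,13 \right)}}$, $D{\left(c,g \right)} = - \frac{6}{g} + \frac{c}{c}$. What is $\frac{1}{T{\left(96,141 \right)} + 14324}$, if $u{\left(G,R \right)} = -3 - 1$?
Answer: $\frac{188}{2692867} \approx 6.9814 \cdot 10^{-5}$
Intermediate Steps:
$u{\left(G,R \right)} = -4$
$D{\left(c,g \right)} = 1 - \frac{6}{g}$ ($D{\left(c,g \right)} = - \frac{6}{g} + 1 = 1 - \frac{6}{g}$)
$T{\left(L,y \right)} = - \frac{-6 + y}{4 y}$ ($T{\left(L,y \right)} = \frac{\frac{1}{y} \left(-6 + y\right)}{-4} = \frac{-6 + y}{y} \left(- \frac{1}{4}\right) = - \frac{-6 + y}{4 y}$)
$\frac{1}{T{\left(96,141 \right)} + 14324} = \frac{1}{\frac{6 - 141}{4 \cdot 141} + 14324} = \frac{1}{\frac{1}{4} \cdot \frac{1}{141} \left(6 - 141\right) + 14324} = \frac{1}{\frac{1}{4} \cdot \frac{1}{141} \left(-135\right) + 14324} = \frac{1}{- \frac{45}{188} + 14324} = \frac{1}{\frac{2692867}{188}} = \frac{188}{2692867}$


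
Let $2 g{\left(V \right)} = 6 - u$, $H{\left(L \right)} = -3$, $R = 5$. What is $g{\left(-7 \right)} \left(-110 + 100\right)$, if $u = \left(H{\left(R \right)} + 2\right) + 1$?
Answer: $-30$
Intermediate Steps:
$u = 0$ ($u = \left(-3 + 2\right) + 1 = -1 + 1 = 0$)
$g{\left(V \right)} = 3$ ($g{\left(V \right)} = \frac{6 - 0}{2} = \frac{6 + 0}{2} = \frac{1}{2} \cdot 6 = 3$)
$g{\left(-7 \right)} \left(-110 + 100\right) = 3 \left(-110 + 100\right) = 3 \left(-10\right) = -30$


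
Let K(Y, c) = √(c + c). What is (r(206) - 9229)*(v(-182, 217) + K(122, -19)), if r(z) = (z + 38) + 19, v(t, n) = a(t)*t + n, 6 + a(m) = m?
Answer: -308726278 - 8966*I*√38 ≈ -3.0873e+8 - 55270.0*I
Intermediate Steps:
K(Y, c) = √2*√c (K(Y, c) = √(2*c) = √2*√c)
a(m) = -6 + m
v(t, n) = n + t*(-6 + t) (v(t, n) = (-6 + t)*t + n = t*(-6 + t) + n = n + t*(-6 + t))
r(z) = 57 + z (r(z) = (38 + z) + 19 = 57 + z)
(r(206) - 9229)*(v(-182, 217) + K(122, -19)) = ((57 + 206) - 9229)*((217 - 182*(-6 - 182)) + √2*√(-19)) = (263 - 9229)*((217 - 182*(-188)) + √2*(I*√19)) = -8966*((217 + 34216) + I*√38) = -8966*(34433 + I*√38) = -308726278 - 8966*I*√38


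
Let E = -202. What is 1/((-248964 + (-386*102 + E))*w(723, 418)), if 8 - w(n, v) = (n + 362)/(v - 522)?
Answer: -52/276563673 ≈ -1.8802e-7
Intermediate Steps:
w(n, v) = 8 - (362 + n)/(-522 + v) (w(n, v) = 8 - (n + 362)/(v - 522) = 8 - (362 + n)/(-522 + v))
1/((-248964 + (-386*102 + E))*w(723, 418)) = 1/((-248964 + (-386*102 - 202))*(((-4538 - 1*723 + 8*418)/(-522 + 418)))) = 1/((-248964 + (-39372 - 202))*(((-4538 - 723 + 3344)/(-104)))) = 1/((-248964 - 39574)*((-1/104*(-1917)))) = 1/((-288538)*(1917/104)) = -1/288538*104/1917 = -52/276563673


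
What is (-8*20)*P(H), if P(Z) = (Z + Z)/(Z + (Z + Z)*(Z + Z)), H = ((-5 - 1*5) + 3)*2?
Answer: 64/11 ≈ 5.8182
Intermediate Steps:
H = -14 (H = ((-5 - 5) + 3)*2 = (-10 + 3)*2 = -7*2 = -14)
P(Z) = 2*Z/(Z + 4*Z**2) (P(Z) = (2*Z)/(Z + (2*Z)*(2*Z)) = (2*Z)/(Z + 4*Z**2) = 2*Z/(Z + 4*Z**2))
(-8*20)*P(H) = (-8*20)*(2/(1 + 4*(-14))) = -320/(1 - 56) = -320/(-55) = -320*(-1)/55 = -160*(-2/55) = 64/11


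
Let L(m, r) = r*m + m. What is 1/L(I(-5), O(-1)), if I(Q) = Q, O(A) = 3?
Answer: -1/20 ≈ -0.050000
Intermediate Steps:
L(m, r) = m + m*r (L(m, r) = m*r + m = m + m*r)
1/L(I(-5), O(-1)) = 1/(-5*(1 + 3)) = 1/(-5*4) = 1/(-20) = -1/20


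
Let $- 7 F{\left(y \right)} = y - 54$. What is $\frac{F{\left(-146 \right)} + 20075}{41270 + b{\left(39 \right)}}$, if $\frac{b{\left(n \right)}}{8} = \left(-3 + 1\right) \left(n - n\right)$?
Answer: $\frac{28145}{57778} \approx 0.48712$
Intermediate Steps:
$F{\left(y \right)} = \frac{54}{7} - \frac{y}{7}$ ($F{\left(y \right)} = - \frac{y - 54}{7} = - \frac{-54 + y}{7} = \frac{54}{7} - \frac{y}{7}$)
$b{\left(n \right)} = 0$ ($b{\left(n \right)} = 8 \left(-3 + 1\right) \left(n - n\right) = 8 \left(\left(-2\right) 0\right) = 8 \cdot 0 = 0$)
$\frac{F{\left(-146 \right)} + 20075}{41270 + b{\left(39 \right)}} = \frac{\left(\frac{54}{7} - - \frac{146}{7}\right) + 20075}{41270 + 0} = \frac{\left(\frac{54}{7} + \frac{146}{7}\right) + 20075}{41270} = \left(\frac{200}{7} + 20075\right) \frac{1}{41270} = \frac{140725}{7} \cdot \frac{1}{41270} = \frac{28145}{57778}$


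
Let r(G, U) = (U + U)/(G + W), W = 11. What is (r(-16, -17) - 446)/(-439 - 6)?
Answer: 2196/2225 ≈ 0.98697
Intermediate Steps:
r(G, U) = 2*U/(11 + G) (r(G, U) = (U + U)/(G + 11) = (2*U)/(11 + G) = 2*U/(11 + G))
(r(-16, -17) - 446)/(-439 - 6) = (2*(-17)/(11 - 16) - 446)/(-439 - 6) = (2*(-17)/(-5) - 446)/(-445) = (2*(-17)*(-⅕) - 446)*(-1/445) = (34/5 - 446)*(-1/445) = -2196/5*(-1/445) = 2196/2225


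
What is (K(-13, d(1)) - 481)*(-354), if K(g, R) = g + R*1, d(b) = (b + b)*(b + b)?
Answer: 173460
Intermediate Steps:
d(b) = 4*b² (d(b) = (2*b)*(2*b) = 4*b²)
K(g, R) = R + g (K(g, R) = g + R = R + g)
(K(-13, d(1)) - 481)*(-354) = ((4*1² - 13) - 481)*(-354) = ((4*1 - 13) - 481)*(-354) = ((4 - 13) - 481)*(-354) = (-9 - 481)*(-354) = -490*(-354) = 173460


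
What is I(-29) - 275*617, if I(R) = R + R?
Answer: -169733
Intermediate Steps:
I(R) = 2*R
I(-29) - 275*617 = 2*(-29) - 275*617 = -58 - 169675 = -169733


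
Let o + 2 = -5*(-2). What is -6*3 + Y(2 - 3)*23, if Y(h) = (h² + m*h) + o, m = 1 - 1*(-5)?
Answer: 51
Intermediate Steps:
m = 6 (m = 1 + 5 = 6)
o = 8 (o = -2 - 5*(-2) = -2 + 10 = 8)
Y(h) = 8 + h² + 6*h (Y(h) = (h² + 6*h) + 8 = 8 + h² + 6*h)
-6*3 + Y(2 - 3)*23 = -6*3 + (8 + (2 - 3)² + 6*(2 - 3))*23 = -18 + (8 + (-1)² + 6*(-1))*23 = -18 + (8 + 1 - 6)*23 = -18 + 3*23 = -18 + 69 = 51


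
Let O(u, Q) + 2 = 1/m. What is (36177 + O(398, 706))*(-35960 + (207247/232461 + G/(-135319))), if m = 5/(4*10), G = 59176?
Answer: -13642890585512591963/10485463353 ≈ -1.3011e+9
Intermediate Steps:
m = 1/8 (m = 5/40 = (1/40)*5 = 1/8 ≈ 0.12500)
O(u, Q) = 6 (O(u, Q) = -2 + 1/(1/8) = -2 + 8 = 6)
(36177 + O(398, 706))*(-35960 + (207247/232461 + G/(-135319))) = (36177 + 6)*(-35960 + (207247/232461 + 59176/(-135319))) = 36183*(-35960 + (207247*(1/232461) + 59176*(-1/135319))) = 36183*(-35960 + (207247/232461 - 59176/135319)) = 36183*(-35960 + 14288344657/31456390059) = 36183*(-1131157498176983/31456390059) = -13642890585512591963/10485463353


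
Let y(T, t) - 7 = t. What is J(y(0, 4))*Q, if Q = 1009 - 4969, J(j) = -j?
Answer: 43560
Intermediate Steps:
y(T, t) = 7 + t
Q = -3960
J(y(0, 4))*Q = -(7 + 4)*(-3960) = -1*11*(-3960) = -11*(-3960) = 43560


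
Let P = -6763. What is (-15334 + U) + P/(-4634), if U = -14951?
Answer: -140333927/4634 ≈ -30284.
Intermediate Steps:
(-15334 + U) + P/(-4634) = (-15334 - 14951) - 6763/(-4634) = -30285 - 6763*(-1/4634) = -30285 + 6763/4634 = -140333927/4634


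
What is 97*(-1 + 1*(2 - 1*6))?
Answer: -485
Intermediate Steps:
97*(-1 + 1*(2 - 1*6)) = 97*(-1 + 1*(2 - 6)) = 97*(-1 + 1*(-4)) = 97*(-1 - 4) = 97*(-5) = -485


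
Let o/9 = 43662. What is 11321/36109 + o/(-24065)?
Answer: -13916880557/868963085 ≈ -16.016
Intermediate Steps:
o = 392958 (o = 9*43662 = 392958)
11321/36109 + o/(-24065) = 11321/36109 + 392958/(-24065) = 11321*(1/36109) + 392958*(-1/24065) = 11321/36109 - 392958/24065 = -13916880557/868963085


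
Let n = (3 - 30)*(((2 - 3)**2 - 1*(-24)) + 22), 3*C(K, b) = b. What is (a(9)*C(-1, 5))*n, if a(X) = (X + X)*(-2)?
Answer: 76140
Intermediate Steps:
C(K, b) = b/3
a(X) = -4*X (a(X) = (2*X)*(-2) = -4*X)
n = -1269 (n = -27*(((-1)**2 + 24) + 22) = -27*((1 + 24) + 22) = -27*(25 + 22) = -27*47 = -1269)
(a(9)*C(-1, 5))*n = ((-4*9)*((1/3)*5))*(-1269) = -36*5/3*(-1269) = -60*(-1269) = 76140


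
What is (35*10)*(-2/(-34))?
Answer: 350/17 ≈ 20.588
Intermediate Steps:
(35*10)*(-2/(-34)) = 350*(-2*(-1/34)) = 350*(1/17) = 350/17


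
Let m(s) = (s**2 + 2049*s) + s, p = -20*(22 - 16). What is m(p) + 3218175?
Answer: 2986575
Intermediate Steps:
p = -120 (p = -20*6 = -120)
m(s) = s**2 + 2050*s
m(p) + 3218175 = -120*(2050 - 120) + 3218175 = -120*1930 + 3218175 = -231600 + 3218175 = 2986575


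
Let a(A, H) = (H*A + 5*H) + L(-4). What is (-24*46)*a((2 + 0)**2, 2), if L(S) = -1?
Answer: -18768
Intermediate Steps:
a(A, H) = -1 + 5*H + A*H (a(A, H) = (H*A + 5*H) - 1 = (A*H + 5*H) - 1 = (5*H + A*H) - 1 = -1 + 5*H + A*H)
(-24*46)*a((2 + 0)**2, 2) = (-24*46)*(-1 + 5*2 + (2 + 0)**2*2) = -1104*(-1 + 10 + 2**2*2) = -1104*(-1 + 10 + 4*2) = -1104*(-1 + 10 + 8) = -1104*17 = -18768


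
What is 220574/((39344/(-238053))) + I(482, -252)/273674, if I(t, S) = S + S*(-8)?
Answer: -3592539271908903/2691857464 ≈ -1.3346e+6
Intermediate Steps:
I(t, S) = -7*S (I(t, S) = S - 8*S = -7*S)
220574/((39344/(-238053))) + I(482, -252)/273674 = 220574/((39344/(-238053))) - 7*(-252)/273674 = 220574/((39344*(-1/238053))) + 1764*(1/273674) = 220574/(-39344/238053) + 882/136837 = 220574*(-238053/39344) + 882/136837 = -26254151211/19672 + 882/136837 = -3592539271908903/2691857464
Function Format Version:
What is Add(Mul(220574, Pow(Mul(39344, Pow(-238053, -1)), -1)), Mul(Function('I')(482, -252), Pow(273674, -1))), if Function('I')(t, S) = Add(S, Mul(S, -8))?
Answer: Rational(-3592539271908903, 2691857464) ≈ -1.3346e+6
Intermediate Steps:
Function('I')(t, S) = Mul(-7, S) (Function('I')(t, S) = Add(S, Mul(-8, S)) = Mul(-7, S))
Add(Mul(220574, Pow(Mul(39344, Pow(-238053, -1)), -1)), Mul(Function('I')(482, -252), Pow(273674, -1))) = Add(Mul(220574, Pow(Mul(39344, Pow(-238053, -1)), -1)), Mul(Mul(-7, -252), Pow(273674, -1))) = Add(Mul(220574, Pow(Mul(39344, Rational(-1, 238053)), -1)), Mul(1764, Rational(1, 273674))) = Add(Mul(220574, Pow(Rational(-39344, 238053), -1)), Rational(882, 136837)) = Add(Mul(220574, Rational(-238053, 39344)), Rational(882, 136837)) = Add(Rational(-26254151211, 19672), Rational(882, 136837)) = Rational(-3592539271908903, 2691857464)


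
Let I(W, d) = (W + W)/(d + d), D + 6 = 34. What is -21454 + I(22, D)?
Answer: -300345/14 ≈ -21453.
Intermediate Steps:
D = 28 (D = -6 + 34 = 28)
I(W, d) = W/d (I(W, d) = (2*W)/((2*d)) = (2*W)*(1/(2*d)) = W/d)
-21454 + I(22, D) = -21454 + 22/28 = -21454 + 22*(1/28) = -21454 + 11/14 = -300345/14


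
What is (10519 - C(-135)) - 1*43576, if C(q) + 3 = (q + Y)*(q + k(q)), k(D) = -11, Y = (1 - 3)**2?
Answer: -52180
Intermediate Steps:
Y = 4 (Y = (-2)**2 = 4)
C(q) = -3 + (-11 + q)*(4 + q) (C(q) = -3 + (q + 4)*(q - 11) = -3 + (4 + q)*(-11 + q) = -3 + (-11 + q)*(4 + q))
(10519 - C(-135)) - 1*43576 = (10519 - (-47 + (-135)**2 - 7*(-135))) - 1*43576 = (10519 - (-47 + 18225 + 945)) - 43576 = (10519 - 1*19123) - 43576 = (10519 - 19123) - 43576 = -8604 - 43576 = -52180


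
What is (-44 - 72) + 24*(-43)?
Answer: -1148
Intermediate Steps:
(-44 - 72) + 24*(-43) = -116 - 1032 = -1148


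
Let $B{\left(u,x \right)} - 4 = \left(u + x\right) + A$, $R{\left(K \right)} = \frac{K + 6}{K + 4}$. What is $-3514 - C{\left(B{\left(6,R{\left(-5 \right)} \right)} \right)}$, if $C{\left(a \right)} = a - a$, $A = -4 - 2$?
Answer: $-3514$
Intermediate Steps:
$R{\left(K \right)} = \frac{6 + K}{4 + K}$
$A = -6$
$B{\left(u,x \right)} = -2 + u + x$ ($B{\left(u,x \right)} = 4 - \left(6 - u - x\right) = 4 + \left(-6 + u + x\right) = -2 + u + x$)
$C{\left(a \right)} = 0$
$-3514 - C{\left(B{\left(6,R{\left(-5 \right)} \right)} \right)} = -3514 - 0 = -3514 + 0 = -3514$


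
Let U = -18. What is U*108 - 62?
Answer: -2006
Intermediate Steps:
U*108 - 62 = -18*108 - 62 = -1944 - 62 = -2006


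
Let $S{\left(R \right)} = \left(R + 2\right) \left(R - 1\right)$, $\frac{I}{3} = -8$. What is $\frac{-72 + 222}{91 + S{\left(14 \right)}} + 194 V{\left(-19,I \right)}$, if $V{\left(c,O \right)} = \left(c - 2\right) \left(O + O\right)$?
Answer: $\frac{58470198}{299} \approx 1.9555 \cdot 10^{5}$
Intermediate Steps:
$I = -24$ ($I = 3 \left(-8\right) = -24$)
$V{\left(c,O \right)} = 2 O \left(-2 + c\right)$ ($V{\left(c,O \right)} = \left(-2 + c\right) 2 O = 2 O \left(-2 + c\right)$)
$S{\left(R \right)} = \left(-1 + R\right) \left(2 + R\right)$ ($S{\left(R \right)} = \left(2 + R\right) \left(-1 + R\right) = \left(-1 + R\right) \left(2 + R\right)$)
$\frac{-72 + 222}{91 + S{\left(14 \right)}} + 194 V{\left(-19,I \right)} = \frac{-72 + 222}{91 + \left(-2 + 14 + 14^{2}\right)} + 194 \cdot 2 \left(-24\right) \left(-2 - 19\right) = \frac{150}{91 + \left(-2 + 14 + 196\right)} + 194 \cdot 2 \left(-24\right) \left(-21\right) = \frac{150}{91 + 208} + 194 \cdot 1008 = \frac{150}{299} + 195552 = \frac{58470198}{299}$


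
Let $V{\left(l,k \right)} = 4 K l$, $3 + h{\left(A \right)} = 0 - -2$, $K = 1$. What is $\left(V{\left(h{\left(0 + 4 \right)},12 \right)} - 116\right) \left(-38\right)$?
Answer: $4560$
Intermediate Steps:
$h{\left(A \right)} = -1$ ($h{\left(A \right)} = -3 + \left(0 - -2\right) = -3 + \left(0 + 2\right) = -3 + 2 = -1$)
$V{\left(l,k \right)} = 4 l$ ($V{\left(l,k \right)} = 4 \cdot 1 l = 4 l$)
$\left(V{\left(h{\left(0 + 4 \right)},12 \right)} - 116\right) \left(-38\right) = \left(4 \left(-1\right) - 116\right) \left(-38\right) = \left(-4 - 116\right) \left(-38\right) = \left(-120\right) \left(-38\right) = 4560$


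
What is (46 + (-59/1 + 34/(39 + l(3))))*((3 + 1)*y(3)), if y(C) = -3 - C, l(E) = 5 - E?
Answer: 11976/41 ≈ 292.10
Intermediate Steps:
(46 + (-59/1 + 34/(39 + l(3))))*((3 + 1)*y(3)) = (46 + (-59/1 + 34/(39 + (5 - 1*3))))*((3 + 1)*(-3 - 1*3)) = (46 + (-59*1 + 34/(39 + (5 - 3))))*(4*(-3 - 3)) = (46 + (-59 + 34/(39 + 2)))*(4*(-6)) = (46 + (-59 + 34/41))*(-24) = (46 - 2385/41)*(-24) = -499/41*(-24) = 11976/41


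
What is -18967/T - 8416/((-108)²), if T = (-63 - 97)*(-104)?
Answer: -1736891/933120 ≈ -1.8614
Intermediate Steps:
T = 16640 (T = -160*(-104) = 16640)
-18967/T - 8416/((-108)²) = -18967/16640 - 8416/((-108)²) = -18967*1/16640 - 8416/11664 = -1459/1280 - 8416*1/11664 = -1459/1280 - 526/729 = -1736891/933120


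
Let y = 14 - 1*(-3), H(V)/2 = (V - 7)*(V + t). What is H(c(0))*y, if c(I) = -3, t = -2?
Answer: 1700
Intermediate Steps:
H(V) = 2*(-7 + V)*(-2 + V) (H(V) = 2*((V - 7)*(V - 2)) = 2*((-7 + V)*(-2 + V)) = 2*(-7 + V)*(-2 + V))
y = 17 (y = 14 + 3 = 17)
H(c(0))*y = (28 - 18*(-3) + 2*(-3)**2)*17 = (28 + 54 + 2*9)*17 = (28 + 54 + 18)*17 = 100*17 = 1700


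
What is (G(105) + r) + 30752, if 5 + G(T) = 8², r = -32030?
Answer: -1219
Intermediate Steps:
G(T) = 59 (G(T) = -5 + 8² = -5 + 64 = 59)
(G(105) + r) + 30752 = (59 - 32030) + 30752 = -31971 + 30752 = -1219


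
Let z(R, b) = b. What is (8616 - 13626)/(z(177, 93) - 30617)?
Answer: 2505/15262 ≈ 0.16413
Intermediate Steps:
(8616 - 13626)/(z(177, 93) - 30617) = (8616 - 13626)/(93 - 30617) = -5010/(-30524) = -5010*(-1/30524) = 2505/15262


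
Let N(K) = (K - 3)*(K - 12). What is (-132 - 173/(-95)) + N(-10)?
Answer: 14803/95 ≈ 155.82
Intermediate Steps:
N(K) = (-12 + K)*(-3 + K) (N(K) = (-3 + K)*(-12 + K) = (-12 + K)*(-3 + K))
(-132 - 173/(-95)) + N(-10) = (-132 - 173/(-95)) + (36 + (-10)² - 15*(-10)) = (-132 - 173*(-1/95)) + (36 + 100 + 150) = (-132 + 173/95) + 286 = -12367/95 + 286 = 14803/95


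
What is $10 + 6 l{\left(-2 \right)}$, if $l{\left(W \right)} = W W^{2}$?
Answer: $-38$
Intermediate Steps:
$l{\left(W \right)} = W^{3}$
$10 + 6 l{\left(-2 \right)} = 10 + 6 \left(-2\right)^{3} = 10 + 6 \left(-8\right) = 10 - 48 = -38$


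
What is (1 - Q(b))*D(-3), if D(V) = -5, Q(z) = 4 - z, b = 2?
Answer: 5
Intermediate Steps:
(1 - Q(b))*D(-3) = (1 - (4 - 1*2))*(-5) = (1 - (4 - 2))*(-5) = (1 - 1*2)*(-5) = (1 - 2)*(-5) = -1*(-5) = 5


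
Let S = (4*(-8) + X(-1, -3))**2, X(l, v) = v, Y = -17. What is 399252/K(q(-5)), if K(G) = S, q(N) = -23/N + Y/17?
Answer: 8148/25 ≈ 325.92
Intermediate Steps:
q(N) = -1 - 23/N (q(N) = -23/N - 17/17 = -23/N - 17*1/17 = -23/N - 1 = -1 - 23/N)
S = 1225 (S = (4*(-8) - 3)**2 = (-32 - 3)**2 = (-35)**2 = 1225)
K(G) = 1225
399252/K(q(-5)) = 399252/1225 = 399252*(1/1225) = 8148/25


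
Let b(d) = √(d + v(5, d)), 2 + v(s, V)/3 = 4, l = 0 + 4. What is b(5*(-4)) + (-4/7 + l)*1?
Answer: 24/7 + I*√14 ≈ 3.4286 + 3.7417*I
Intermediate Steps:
l = 4
v(s, V) = 6 (v(s, V) = -6 + 3*4 = -6 + 12 = 6)
b(d) = √(6 + d) (b(d) = √(d + 6) = √(6 + d))
b(5*(-4)) + (-4/7 + l)*1 = √(6 + 5*(-4)) + (-4/7 + 4)*1 = √(6 - 20) + (-4*⅐ + 4)*1 = √(-14) + (-4/7 + 4)*1 = I*√14 + (24/7)*1 = I*√14 + 24/7 = 24/7 + I*√14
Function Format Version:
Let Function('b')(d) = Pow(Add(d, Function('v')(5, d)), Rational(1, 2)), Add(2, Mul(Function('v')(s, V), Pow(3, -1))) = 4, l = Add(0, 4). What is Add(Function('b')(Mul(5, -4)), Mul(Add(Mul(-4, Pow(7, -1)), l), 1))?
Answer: Add(Rational(24, 7), Mul(I, Pow(14, Rational(1, 2)))) ≈ Add(3.4286, Mul(3.7417, I))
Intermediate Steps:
l = 4
Function('v')(s, V) = 6 (Function('v')(s, V) = Add(-6, Mul(3, 4)) = Add(-6, 12) = 6)
Function('b')(d) = Pow(Add(6, d), Rational(1, 2)) (Function('b')(d) = Pow(Add(d, 6), Rational(1, 2)) = Pow(Add(6, d), Rational(1, 2)))
Add(Function('b')(Mul(5, -4)), Mul(Add(Mul(-4, Pow(7, -1)), l), 1)) = Add(Pow(Add(6, Mul(5, -4)), Rational(1, 2)), Mul(Add(Mul(-4, Pow(7, -1)), 4), 1)) = Add(Pow(Add(6, -20), Rational(1, 2)), Mul(Add(Mul(-4, Rational(1, 7)), 4), 1)) = Add(Pow(-14, Rational(1, 2)), Mul(Add(Rational(-4, 7), 4), 1)) = Add(Mul(I, Pow(14, Rational(1, 2))), Mul(Rational(24, 7), 1)) = Add(Mul(I, Pow(14, Rational(1, 2))), Rational(24, 7)) = Add(Rational(24, 7), Mul(I, Pow(14, Rational(1, 2))))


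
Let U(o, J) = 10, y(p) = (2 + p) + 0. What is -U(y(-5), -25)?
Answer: -10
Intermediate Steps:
y(p) = 2 + p
-U(y(-5), -25) = -1*10 = -10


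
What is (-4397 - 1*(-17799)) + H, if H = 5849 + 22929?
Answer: 42180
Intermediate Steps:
H = 28778
(-4397 - 1*(-17799)) + H = (-4397 - 1*(-17799)) + 28778 = (-4397 + 17799) + 28778 = 13402 + 28778 = 42180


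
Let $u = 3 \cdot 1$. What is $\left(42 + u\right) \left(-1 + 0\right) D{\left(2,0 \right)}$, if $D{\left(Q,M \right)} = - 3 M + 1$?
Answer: $-45$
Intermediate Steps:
$D{\left(Q,M \right)} = 1 - 3 M$
$u = 3$
$\left(42 + u\right) \left(-1 + 0\right) D{\left(2,0 \right)} = \left(42 + 3\right) \left(-1 + 0\right) \left(1 - 0\right) = 45 \left(- (1 + 0)\right) = 45 \left(\left(-1\right) 1\right) = 45 \left(-1\right) = -45$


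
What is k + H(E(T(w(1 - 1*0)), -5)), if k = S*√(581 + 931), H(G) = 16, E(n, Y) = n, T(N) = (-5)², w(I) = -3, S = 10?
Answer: 16 + 60*√42 ≈ 404.84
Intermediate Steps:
T(N) = 25
k = 60*√42 (k = 10*√(581 + 931) = 10*√1512 = 10*(6*√42) = 60*√42 ≈ 388.84)
k + H(E(T(w(1 - 1*0)), -5)) = 60*√42 + 16 = 16 + 60*√42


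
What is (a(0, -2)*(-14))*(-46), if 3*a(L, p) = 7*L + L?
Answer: 0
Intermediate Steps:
a(L, p) = 8*L/3 (a(L, p) = (7*L + L)/3 = (8*L)/3 = 8*L/3)
(a(0, -2)*(-14))*(-46) = (((8/3)*0)*(-14))*(-46) = (0*(-14))*(-46) = 0*(-46) = 0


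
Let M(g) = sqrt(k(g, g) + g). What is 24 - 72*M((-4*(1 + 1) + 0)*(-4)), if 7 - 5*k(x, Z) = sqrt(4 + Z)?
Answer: 24 - 72*sqrt(805)/5 ≈ -384.56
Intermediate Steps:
k(x, Z) = 7/5 - sqrt(4 + Z)/5
M(g) = sqrt(7/5 + g - sqrt(4 + g)/5) (M(g) = sqrt((7/5 - sqrt(4 + g)/5) + g) = sqrt(7/5 + g - sqrt(4 + g)/5))
24 - 72*M((-4*(1 + 1) + 0)*(-4)) = 24 - 72*sqrt(35 - 5*sqrt(4 + (-4*(1 + 1) + 0)*(-4)) + 25*((-4*(1 + 1) + 0)*(-4)))/5 = 24 - 72*sqrt(35 - 5*sqrt(4 + (-4*2 + 0)*(-4)) + 25*((-4*2 + 0)*(-4)))/5 = 24 - 72*sqrt(35 - 5*sqrt(4 + (-8 + 0)*(-4)) + 25*((-8 + 0)*(-4)))/5 = 24 - 72*sqrt(35 - 5*sqrt(4 - 8*(-4)) + 25*(-8*(-4)))/5 = 24 - 72*sqrt(35 - 5*sqrt(4 + 32) + 25*32)/5 = 24 - 72*sqrt(35 - 5*sqrt(36) + 800)/5 = 24 - 72*sqrt(35 - 5*6 + 800)/5 = 24 - 72*sqrt(35 - 30 + 800)/5 = 24 - 72*sqrt(805)/5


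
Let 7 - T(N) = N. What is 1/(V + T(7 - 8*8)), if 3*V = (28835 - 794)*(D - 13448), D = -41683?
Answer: -1/515309393 ≈ -1.9406e-9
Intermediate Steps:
T(N) = 7 - N
V = -515309457 (V = ((28835 - 794)*(-41683 - 13448))/3 = (28041*(-55131))/3 = (⅓)*(-1545928371) = -515309457)
1/(V + T(7 - 8*8)) = 1/(-515309457 + (7 - (7 - 8*8))) = 1/(-515309457 + (7 - (7 - 64))) = 1/(-515309457 + (7 - 1*(-57))) = 1/(-515309457 + (7 + 57)) = 1/(-515309457 + 64) = 1/(-515309393) = -1/515309393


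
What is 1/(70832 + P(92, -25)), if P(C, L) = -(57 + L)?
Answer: 1/70800 ≈ 1.4124e-5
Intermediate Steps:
P(C, L) = -57 - L
1/(70832 + P(92, -25)) = 1/(70832 + (-57 - 1*(-25))) = 1/(70832 + (-57 + 25)) = 1/(70832 - 32) = 1/70800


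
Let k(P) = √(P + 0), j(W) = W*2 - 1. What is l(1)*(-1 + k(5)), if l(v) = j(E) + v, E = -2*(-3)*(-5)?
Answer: 60 - 60*√5 ≈ -74.164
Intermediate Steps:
E = -30 (E = 6*(-5) = -30)
j(W) = -1 + 2*W (j(W) = 2*W - 1 = -1 + 2*W)
l(v) = -61 + v (l(v) = (-1 + 2*(-30)) + v = (-1 - 60) + v = -61 + v)
k(P) = √P
l(1)*(-1 + k(5)) = (-61 + 1)*(-1 + √5) = -60*(-1 + √5) = 60 - 60*√5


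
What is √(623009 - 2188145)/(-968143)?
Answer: -12*I*√10869/968143 ≈ -0.0012922*I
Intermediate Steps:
√(623009 - 2188145)/(-968143) = √(-1565136)*(-1/968143) = (12*I*√10869)*(-1/968143) = -12*I*√10869/968143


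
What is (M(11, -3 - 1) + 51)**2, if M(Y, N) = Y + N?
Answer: 3364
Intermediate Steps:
M(Y, N) = N + Y
(M(11, -3 - 1) + 51)**2 = (((-3 - 1) + 11) + 51)**2 = ((-4 + 11) + 51)**2 = (7 + 51)**2 = 58**2 = 3364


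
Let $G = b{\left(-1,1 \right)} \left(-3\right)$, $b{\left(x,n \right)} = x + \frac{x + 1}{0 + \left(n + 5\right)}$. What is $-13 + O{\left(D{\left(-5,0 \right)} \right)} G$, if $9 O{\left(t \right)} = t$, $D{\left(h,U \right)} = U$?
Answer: $-13$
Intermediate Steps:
$O{\left(t \right)} = \frac{t}{9}$
$b{\left(x,n \right)} = x + \frac{1 + x}{5 + n}$ ($b{\left(x,n \right)} = x + \frac{1 + x}{0 + \left(5 + n\right)} = x + \frac{1 + x}{5 + n}$)
$G = 3$ ($G = \frac{1 + 6 \left(-1\right) + 1 \left(-1\right)}{5 + 1} \left(-3\right) = \frac{1 - 6 - 1}{6} \left(-3\right) = \frac{1}{6} \left(-6\right) \left(-3\right) = \left(-1\right) \left(-3\right) = 3$)
$-13 + O{\left(D{\left(-5,0 \right)} \right)} G = -13 + \frac{1}{9} \cdot 0 \cdot 3 = -13 + 0 \cdot 3 = -13 + 0 = -13$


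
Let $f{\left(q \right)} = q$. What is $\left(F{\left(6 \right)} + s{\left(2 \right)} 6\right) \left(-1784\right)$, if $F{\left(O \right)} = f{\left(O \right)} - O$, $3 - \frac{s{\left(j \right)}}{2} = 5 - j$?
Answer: $0$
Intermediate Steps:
$s{\left(j \right)} = -4 + 2 j$ ($s{\left(j \right)} = 6 - 2 \left(5 - j\right) = 6 + \left(-10 + 2 j\right) = -4 + 2 j$)
$F{\left(O \right)} = 0$ ($F{\left(O \right)} = O - O = 0$)
$\left(F{\left(6 \right)} + s{\left(2 \right)} 6\right) \left(-1784\right) = \left(0 + \left(-4 + 2 \cdot 2\right) 6\right) \left(-1784\right) = \left(0 + \left(-4 + 4\right) 6\right) \left(-1784\right) = \left(0 + 0 \cdot 6\right) \left(-1784\right) = \left(0 + 0\right) \left(-1784\right) = 0 \left(-1784\right) = 0$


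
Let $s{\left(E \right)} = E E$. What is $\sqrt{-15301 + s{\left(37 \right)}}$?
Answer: $18 i \sqrt{43} \approx 118.03 i$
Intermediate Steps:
$s{\left(E \right)} = E^{2}$
$\sqrt{-15301 + s{\left(37 \right)}} = \sqrt{-15301 + 37^{2}} = \sqrt{-15301 + 1369} = \sqrt{-13932} = 18 i \sqrt{43}$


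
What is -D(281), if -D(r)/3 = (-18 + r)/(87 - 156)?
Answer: -263/23 ≈ -11.435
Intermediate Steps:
D(r) = -18/23 + r/23 (D(r) = -3*(-18 + r)/(87 - 156) = -3*(-18 + r)/(-69) = -3*(-18 + r)*(-1)/69 = -3*(6/23 - r/69) = -18/23 + r/23)
-D(281) = -(-18/23 + (1/23)*281) = -(-18/23 + 281/23) = -1*263/23 = -263/23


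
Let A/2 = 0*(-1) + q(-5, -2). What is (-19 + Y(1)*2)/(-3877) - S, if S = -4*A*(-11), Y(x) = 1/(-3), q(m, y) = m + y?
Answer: 7164755/11631 ≈ 616.00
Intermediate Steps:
Y(x) = -⅓
A = -14 (A = 2*(0*(-1) + (-5 - 2)) = 2*(0 - 7) = 2*(-7) = -14)
S = -616 (S = -4*(-14)*(-11) = 56*(-11) = -616)
(-19 + Y(1)*2)/(-3877) - S = (-19 - ⅓*2)/(-3877) - 1*(-616) = (-19 - ⅔)*(-1/3877) + 616 = -59/3*(-1/3877) + 616 = 59/11631 + 616 = 7164755/11631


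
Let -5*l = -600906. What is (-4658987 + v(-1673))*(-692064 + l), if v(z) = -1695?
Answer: 13326819360348/5 ≈ 2.6654e+12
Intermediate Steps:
l = 600906/5 (l = -⅕*(-600906) = 600906/5 ≈ 1.2018e+5)
(-4658987 + v(-1673))*(-692064 + l) = (-4658987 - 1695)*(-692064 + 600906/5) = -4660682*(-2859414/5) = 13326819360348/5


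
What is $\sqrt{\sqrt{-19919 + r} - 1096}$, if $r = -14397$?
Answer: $\sqrt{-1096 + 2 i \sqrt{8579}} \approx 2.7879 + 33.223 i$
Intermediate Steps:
$\sqrt{\sqrt{-19919 + r} - 1096} = \sqrt{\sqrt{-19919 - 14397} - 1096} = \sqrt{\sqrt{-34316} - 1096} = \sqrt{2 i \sqrt{8579} - 1096} = \sqrt{-1096 + 2 i \sqrt{8579}}$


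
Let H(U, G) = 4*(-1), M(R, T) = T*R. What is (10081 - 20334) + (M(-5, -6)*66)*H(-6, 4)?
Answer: -18173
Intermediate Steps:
M(R, T) = R*T
H(U, G) = -4
(10081 - 20334) + (M(-5, -6)*66)*H(-6, 4) = (10081 - 20334) + (-5*(-6)*66)*(-4) = -10253 + (30*66)*(-4) = -10253 + 1980*(-4) = -10253 - 7920 = -18173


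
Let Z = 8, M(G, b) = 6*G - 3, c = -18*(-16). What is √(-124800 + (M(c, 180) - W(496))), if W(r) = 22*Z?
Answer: I*√123251 ≈ 351.07*I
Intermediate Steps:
c = 288
M(G, b) = -3 + 6*G
W(r) = 176 (W(r) = 22*8 = 176)
√(-124800 + (M(c, 180) - W(496))) = √(-124800 + ((-3 + 6*288) - 1*176)) = √(-124800 + ((-3 + 1728) - 176)) = √(-124800 + (1725 - 176)) = √(-124800 + 1549) = √(-123251) = I*√123251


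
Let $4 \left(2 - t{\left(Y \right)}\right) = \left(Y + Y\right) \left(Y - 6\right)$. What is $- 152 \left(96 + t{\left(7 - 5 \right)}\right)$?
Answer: $-15504$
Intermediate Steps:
$t{\left(Y \right)} = 2 - \frac{Y \left(-6 + Y\right)}{2}$ ($t{\left(Y \right)} = 2 - \frac{\left(Y + Y\right) \left(Y - 6\right)}{4} = 2 - \frac{2 Y \left(-6 + Y\right)}{4} = 2 - \frac{Y \left(-6 + Y\right)}{2}$)
$- 152 \left(96 + t{\left(7 - 5 \right)}\right) = - 152 \left(96 + \left(2 + 3 \left(7 - 5\right) - \frac{\left(7 - 5\right)^{2}}{2}\right)\right) = - 152 \left(96 + \left(2 + 3 \cdot 2 - \frac{2^{2}}{2}\right)\right) = - 152 \left(96 + \left(2 + 6 - 2\right)\right) = - 152 \left(96 + 6\right) = \left(-152\right) 102 = -15504$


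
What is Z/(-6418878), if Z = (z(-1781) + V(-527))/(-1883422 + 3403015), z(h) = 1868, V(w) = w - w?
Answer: -934/4877041038327 ≈ -1.9151e-10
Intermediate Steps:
V(w) = 0
Z = 1868/1519593 (Z = (1868 + 0)/(-1883422 + 3403015) = 1868/1519593 ≈ 0.0012293)
Z/(-6418878) = (1868/1519593)/(-6418878) = (1868/1519593)*(-1/6418878) = -934/4877041038327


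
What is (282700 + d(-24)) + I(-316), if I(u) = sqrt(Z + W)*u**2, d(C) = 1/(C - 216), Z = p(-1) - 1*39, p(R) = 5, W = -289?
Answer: 67847999/240 + 99856*I*sqrt(323) ≈ 2.827e+5 + 1.7946e+6*I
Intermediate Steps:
Z = -34 (Z = 5 - 1*39 = 5 - 39 = -34)
d(C) = 1/(-216 + C)
I(u) = I*sqrt(323)*u**2 (I(u) = sqrt(-34 - 289)*u**2 = sqrt(-323)*u**2 = (I*sqrt(323))*u**2 = I*sqrt(323)*u**2)
(282700 + d(-24)) + I(-316) = (282700 + 1/(-216 - 24)) + I*sqrt(323)*(-316)**2 = (282700 + 1/(-240)) + I*sqrt(323)*99856 = (282700 - 1/240) + 99856*I*sqrt(323) = 67847999/240 + 99856*I*sqrt(323)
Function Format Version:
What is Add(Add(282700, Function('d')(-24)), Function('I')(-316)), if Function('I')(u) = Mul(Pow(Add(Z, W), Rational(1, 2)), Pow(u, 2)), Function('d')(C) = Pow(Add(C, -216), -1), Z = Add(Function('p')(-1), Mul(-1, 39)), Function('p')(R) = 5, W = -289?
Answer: Add(Rational(67847999, 240), Mul(99856, I, Pow(323, Rational(1, 2)))) ≈ Add(2.8270e+5, Mul(1.7946e+6, I))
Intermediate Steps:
Z = -34 (Z = Add(5, Mul(-1, 39)) = Add(5, -39) = -34)
Function('d')(C) = Pow(Add(-216, C), -1)
Function('I')(u) = Mul(I, Pow(323, Rational(1, 2)), Pow(u, 2)) (Function('I')(u) = Mul(Pow(Add(-34, -289), Rational(1, 2)), Pow(u, 2)) = Mul(Pow(-323, Rational(1, 2)), Pow(u, 2)) = Mul(Mul(I, Pow(323, Rational(1, 2))), Pow(u, 2)) = Mul(I, Pow(323, Rational(1, 2)), Pow(u, 2)))
Add(Add(282700, Function('d')(-24)), Function('I')(-316)) = Add(Add(282700, Pow(Add(-216, -24), -1)), Mul(I, Pow(323, Rational(1, 2)), Pow(-316, 2))) = Add(Add(282700, Pow(-240, -1)), Mul(I, Pow(323, Rational(1, 2)), 99856)) = Add(Add(282700, Rational(-1, 240)), Mul(99856, I, Pow(323, Rational(1, 2)))) = Add(Rational(67847999, 240), Mul(99856, I, Pow(323, Rational(1, 2))))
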